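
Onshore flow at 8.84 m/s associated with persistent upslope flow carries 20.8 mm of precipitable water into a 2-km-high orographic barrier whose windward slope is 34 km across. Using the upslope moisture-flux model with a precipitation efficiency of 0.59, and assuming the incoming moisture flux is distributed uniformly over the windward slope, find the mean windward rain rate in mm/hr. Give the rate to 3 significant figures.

R ≈ 11.5 mm/hr

Incoming column moisture flux per unit ridge length: F = V × PW = 8.84 × 20.8 = 183.872 mm·m/s.
Spread over the 34 km slope with efficiency ε = 0.59: R = ε·F/W = 0.59 × 183.872 / 34000 m = 3.191e-03 mm/s.
R = 3.191e-03 × 3600 = 11.5 mm/hr.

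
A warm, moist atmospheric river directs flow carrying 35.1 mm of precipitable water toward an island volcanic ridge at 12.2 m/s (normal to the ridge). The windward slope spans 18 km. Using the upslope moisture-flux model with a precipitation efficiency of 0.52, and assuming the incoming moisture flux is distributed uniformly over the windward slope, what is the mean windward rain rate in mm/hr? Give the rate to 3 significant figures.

R ≈ 44.5 mm/hr

Incoming column moisture flux per unit ridge length: F = V × PW = 12.2 × 35.1 = 428.22 mm·m/s.
Spread over the 18 km slope with efficiency ε = 0.52: R = ε·F/W = 0.52 × 428.22 / 18000 m = 1.237e-02 mm/s.
R = 1.237e-02 × 3600 = 44.5 mm/hr.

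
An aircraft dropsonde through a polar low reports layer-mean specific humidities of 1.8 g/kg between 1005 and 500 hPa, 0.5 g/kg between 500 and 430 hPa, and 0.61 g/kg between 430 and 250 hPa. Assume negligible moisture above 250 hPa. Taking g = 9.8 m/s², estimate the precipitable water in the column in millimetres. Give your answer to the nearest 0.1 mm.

Precipitable water is the column-integrated vapour mass per unit area: PW = (1/g) Σ q̄ Δp, with q in kg/kg and Δp in Pa (1 kg/m² of water = 1 mm).
Layer 1005–500 hPa: Δp = 505 hPa = 50500 Pa, q̄ = 0.0018 kg/kg → 0.0018 × 50500 / 9.8 = 9.28 mm
Layer 500–430 hPa: Δp = 70 hPa = 7000 Pa, q̄ = 0.0005 kg/kg → 0.0005 × 7000 / 9.8 = 0.36 mm
Layer 430–250 hPa: Δp = 180 hPa = 18000 Pa, q̄ = 0.00061 kg/kg → 0.00061 × 18000 / 9.8 = 1.12 mm
PW = 9.28 + 0.36 + 1.12 = 10.76 ≈ 10.8 mm.

PW ≈ 10.8 mm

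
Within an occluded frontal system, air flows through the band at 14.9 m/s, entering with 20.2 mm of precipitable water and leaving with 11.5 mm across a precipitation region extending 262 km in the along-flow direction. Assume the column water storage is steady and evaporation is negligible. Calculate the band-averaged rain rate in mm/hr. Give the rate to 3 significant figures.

R ≈ 1.78 mm/hr

Column moisture flux per unit crosswind length is F = V × PW.
Inflow: F_in = 14.9 × 20.2 = 300.98 mm·m/s
Outflow: F_out = 14.9 × 11.5 = 171.35 mm·m/s
Steady-state rate R = (F_in − F_out)/L = (300.98 − 171.35) / 262000 m = 4.948e-04 mm/s.
R = 4.948e-04 × 3600 = 1.78 mm/hr.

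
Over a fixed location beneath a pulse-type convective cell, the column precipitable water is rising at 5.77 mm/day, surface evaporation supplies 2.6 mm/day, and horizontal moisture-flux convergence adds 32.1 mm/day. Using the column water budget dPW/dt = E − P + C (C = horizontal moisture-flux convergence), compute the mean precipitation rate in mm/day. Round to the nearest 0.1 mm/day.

P ≈ 28.9 mm/day

dPW/dt = +5.77 mm/day.
P = E + C − dPW/dt = 2.6 + (32.1) − (+5.77) = 28.9 mm/day.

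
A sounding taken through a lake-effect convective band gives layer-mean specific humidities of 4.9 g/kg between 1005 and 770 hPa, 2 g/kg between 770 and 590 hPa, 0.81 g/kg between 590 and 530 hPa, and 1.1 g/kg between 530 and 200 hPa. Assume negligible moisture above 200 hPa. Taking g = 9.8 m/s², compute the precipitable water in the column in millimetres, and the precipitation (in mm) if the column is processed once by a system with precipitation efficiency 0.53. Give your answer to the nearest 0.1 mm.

PW ≈ 19.6 mm; precipitation ≈ 10.4 mm

Precipitable water is the column-integrated vapour mass per unit area: PW = (1/g) Σ q̄ Δp, with q in kg/kg and Δp in Pa (1 kg/m² of water = 1 mm).
Layer 1005–770 hPa: Δp = 235 hPa = 23500 Pa, q̄ = 0.0049 kg/kg → 0.0049 × 23500 / 9.8 = 11.75 mm
Layer 770–590 hPa: Δp = 180 hPa = 18000 Pa, q̄ = 0.002 kg/kg → 0.002 × 18000 / 9.8 = 3.67 mm
Layer 590–530 hPa: Δp = 60 hPa = 6000 Pa, q̄ = 0.00081 kg/kg → 0.00081 × 6000 / 9.8 = 0.50 mm
Layer 530–200 hPa: Δp = 330 hPa = 33000 Pa, q̄ = 0.0011 kg/kg → 0.0011 × 33000 / 9.8 = 3.70 mm
PW = 11.75 + 3.67 + 0.50 + 3.70 = 19.62 ≈ 19.6 mm.
Precipitation = ε × PW = 0.53 × 19.6 = 10.4 mm.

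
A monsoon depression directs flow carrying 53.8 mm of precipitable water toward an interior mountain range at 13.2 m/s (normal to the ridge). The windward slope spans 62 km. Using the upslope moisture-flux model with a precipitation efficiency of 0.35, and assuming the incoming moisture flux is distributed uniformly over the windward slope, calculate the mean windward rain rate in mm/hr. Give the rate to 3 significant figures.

Incoming column moisture flux per unit ridge length: F = V × PW = 13.2 × 53.8 = 710.16 mm·m/s.
Spread over the 62 km slope with efficiency ε = 0.35: R = ε·F/W = 0.35 × 710.16 / 62000 m = 4.009e-03 mm/s.
R = 4.009e-03 × 3600 = 14.4 mm/hr.

R ≈ 14.4 mm/hr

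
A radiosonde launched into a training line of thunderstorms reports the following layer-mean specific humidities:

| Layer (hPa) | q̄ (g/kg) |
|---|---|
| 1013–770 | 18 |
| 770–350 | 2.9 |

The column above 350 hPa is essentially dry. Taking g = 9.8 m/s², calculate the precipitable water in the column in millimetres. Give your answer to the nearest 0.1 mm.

PW ≈ 57.1 mm

Precipitable water is the column-integrated vapour mass per unit area: PW = (1/g) Σ q̄ Δp, with q in kg/kg and Δp in Pa (1 kg/m² of water = 1 mm).
Layer 1013–770 hPa: Δp = 243 hPa = 24300 Pa, q̄ = 0.018 kg/kg → 0.018 × 24300 / 9.8 = 44.63 mm
Layer 770–350 hPa: Δp = 420 hPa = 42000 Pa, q̄ = 0.0029 kg/kg → 0.0029 × 42000 / 9.8 = 12.43 mm
PW = 44.63 + 12.43 = 57.06 ≈ 57.1 mm.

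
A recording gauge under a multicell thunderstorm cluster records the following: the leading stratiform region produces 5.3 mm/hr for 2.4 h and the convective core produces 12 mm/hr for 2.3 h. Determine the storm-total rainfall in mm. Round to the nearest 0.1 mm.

Total = Σ Rᵢ Δtᵢ = 5.3 × 2.4 + 12 × 2.3
      = 12.72 + 27.6 = 40.3 mm.

total ≈ 40.3 mm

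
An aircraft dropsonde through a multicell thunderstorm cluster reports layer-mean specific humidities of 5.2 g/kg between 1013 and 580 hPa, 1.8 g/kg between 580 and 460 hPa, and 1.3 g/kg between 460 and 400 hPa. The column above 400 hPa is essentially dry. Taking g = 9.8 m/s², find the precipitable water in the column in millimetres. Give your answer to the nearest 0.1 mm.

Precipitable water is the column-integrated vapour mass per unit area: PW = (1/g) Σ q̄ Δp, with q in kg/kg and Δp in Pa (1 kg/m² of water = 1 mm).
Layer 1013–580 hPa: Δp = 433 hPa = 43300 Pa, q̄ = 0.0052 kg/kg → 0.0052 × 43300 / 9.8 = 22.98 mm
Layer 580–460 hPa: Δp = 120 hPa = 12000 Pa, q̄ = 0.0018 kg/kg → 0.0018 × 12000 / 9.8 = 2.20 mm
Layer 460–400 hPa: Δp = 60 hPa = 6000 Pa, q̄ = 0.0013 kg/kg → 0.0013 × 6000 / 9.8 = 0.80 mm
PW = 22.98 + 2.20 + 0.80 = 25.98 ≈ 26.0 mm.

PW ≈ 26.0 mm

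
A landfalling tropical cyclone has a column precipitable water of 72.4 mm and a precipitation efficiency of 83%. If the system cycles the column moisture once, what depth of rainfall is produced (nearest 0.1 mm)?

rainfall ≈ 60.1 mm

Rainfall = ε × PW = 0.83 × 72.4 = 60.1 mm.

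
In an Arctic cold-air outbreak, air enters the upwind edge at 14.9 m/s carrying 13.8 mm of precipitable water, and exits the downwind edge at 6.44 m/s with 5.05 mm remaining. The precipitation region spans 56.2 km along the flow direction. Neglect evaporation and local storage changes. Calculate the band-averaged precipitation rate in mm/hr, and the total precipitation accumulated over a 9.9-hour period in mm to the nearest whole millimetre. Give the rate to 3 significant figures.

Column moisture flux per unit crosswind length is F = V × PW.
Inflow: F_in = 14.9 × 13.8 = 205.62 mm·m/s
Outflow: F_out = 6.44 × 5.05 = 32.522 mm·m/s
Steady-state rate R = (F_in − F_out)/L = (205.62 − 32.522) / 56200 m = 3.080e-03 mm/s.
R = 3.080e-03 × 3600 = 11.1 mm/hr.
Over 9.9 h: total = 11.1 × 9.9 = 109.89 ≈ 110 mm.

R ≈ 11.1 mm/hr; total ≈ 110 mm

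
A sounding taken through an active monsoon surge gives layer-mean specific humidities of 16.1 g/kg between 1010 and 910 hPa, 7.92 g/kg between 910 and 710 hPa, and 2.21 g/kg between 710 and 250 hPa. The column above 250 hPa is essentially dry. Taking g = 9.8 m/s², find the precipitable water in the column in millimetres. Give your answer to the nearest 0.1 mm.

Precipitable water is the column-integrated vapour mass per unit area: PW = (1/g) Σ q̄ Δp, with q in kg/kg and Δp in Pa (1 kg/m² of water = 1 mm).
Layer 1010–910 hPa: Δp = 100 hPa = 10000 Pa, q̄ = 0.0161 kg/kg → 0.0161 × 10000 / 9.8 = 16.43 mm
Layer 910–710 hPa: Δp = 200 hPa = 20000 Pa, q̄ = 0.00792 kg/kg → 0.00792 × 20000 / 9.8 = 16.16 mm
Layer 710–250 hPa: Δp = 460 hPa = 46000 Pa, q̄ = 0.00221 kg/kg → 0.00221 × 46000 / 9.8 = 10.37 mm
PW = 16.43 + 16.16 + 10.37 = 42.96 ≈ 43.0 mm.

PW ≈ 43.0 mm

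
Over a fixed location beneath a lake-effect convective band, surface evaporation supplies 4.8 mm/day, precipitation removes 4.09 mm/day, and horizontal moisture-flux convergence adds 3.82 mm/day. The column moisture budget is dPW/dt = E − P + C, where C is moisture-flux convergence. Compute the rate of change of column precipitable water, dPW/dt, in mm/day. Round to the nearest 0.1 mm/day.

dPW/dt = E − P + C = 4.8 − 4.09 + (3.82) = 4.5 mm/day.

dPW/dt ≈ 4.5 mm/day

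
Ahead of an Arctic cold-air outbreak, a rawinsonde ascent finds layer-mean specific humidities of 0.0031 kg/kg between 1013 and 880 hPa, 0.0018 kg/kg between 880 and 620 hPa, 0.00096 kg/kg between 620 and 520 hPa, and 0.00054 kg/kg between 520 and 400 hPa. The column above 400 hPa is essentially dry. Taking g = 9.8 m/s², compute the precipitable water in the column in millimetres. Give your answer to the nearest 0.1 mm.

Precipitable water is the column-integrated vapour mass per unit area: PW = (1/g) Σ q̄ Δp, with q in kg/kg and Δp in Pa (1 kg/m² of water = 1 mm).
Layer 1013–880 hPa: Δp = 133 hPa = 13300 Pa, q̄ = 0.0031 kg/kg → 0.0031 × 13300 / 9.8 = 4.21 mm
Layer 880–620 hPa: Δp = 260 hPa = 26000 Pa, q̄ = 0.0018 kg/kg → 0.0018 × 26000 / 9.8 = 4.78 mm
Layer 620–520 hPa: Δp = 100 hPa = 10000 Pa, q̄ = 0.00096 kg/kg → 0.00096 × 10000 / 9.8 = 0.98 mm
Layer 520–400 hPa: Δp = 120 hPa = 12000 Pa, q̄ = 0.00054 kg/kg → 0.00054 × 12000 / 9.8 = 0.66 mm
PW = 4.21 + 4.78 + 0.98 + 0.66 = 10.63 ≈ 10.6 mm.

PW ≈ 10.6 mm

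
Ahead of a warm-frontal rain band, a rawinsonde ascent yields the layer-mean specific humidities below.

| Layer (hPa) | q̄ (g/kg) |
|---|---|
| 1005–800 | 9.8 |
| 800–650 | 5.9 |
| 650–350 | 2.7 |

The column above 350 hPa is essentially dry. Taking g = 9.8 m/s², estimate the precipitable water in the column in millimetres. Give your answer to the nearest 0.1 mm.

Precipitable water is the column-integrated vapour mass per unit area: PW = (1/g) Σ q̄ Δp, with q in kg/kg and Δp in Pa (1 kg/m² of water = 1 mm).
Layer 1005–800 hPa: Δp = 205 hPa = 20500 Pa, q̄ = 0.0098 kg/kg → 0.0098 × 20500 / 9.8 = 20.50 mm
Layer 800–650 hPa: Δp = 150 hPa = 15000 Pa, q̄ = 0.0059 kg/kg → 0.0059 × 15000 / 9.8 = 9.03 mm
Layer 650–350 hPa: Δp = 300 hPa = 30000 Pa, q̄ = 0.0027 kg/kg → 0.0027 × 30000 / 9.8 = 8.27 mm
PW = 20.50 + 9.03 + 8.27 = 37.80 ≈ 37.8 mm.

PW ≈ 37.8 mm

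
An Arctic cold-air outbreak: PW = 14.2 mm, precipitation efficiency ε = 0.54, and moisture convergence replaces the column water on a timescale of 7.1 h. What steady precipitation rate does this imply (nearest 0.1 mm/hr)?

R ≈ 1.1 mm/hr

Each overturning extracts ε × PW = 0.54 × 14.2 = 7.668 mm.
Rate = ε·PW / τ = 7.668 / 7.1 h = 1.1 mm/hr.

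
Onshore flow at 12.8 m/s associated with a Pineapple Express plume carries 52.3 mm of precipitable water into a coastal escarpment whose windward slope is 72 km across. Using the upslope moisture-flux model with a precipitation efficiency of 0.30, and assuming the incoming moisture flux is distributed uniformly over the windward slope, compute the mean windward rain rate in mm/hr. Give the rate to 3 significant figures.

R ≈ 10.0 mm/hr

Incoming column moisture flux per unit ridge length: F = V × PW = 12.8 × 52.3 = 669.44 mm·m/s.
Spread over the 72 km slope with efficiency ε = 0.30: R = ε·F/W = 0.30 × 669.44 / 72000 m = 2.789e-03 mm/s.
R = 2.789e-03 × 3600 = 10.0 mm/hr.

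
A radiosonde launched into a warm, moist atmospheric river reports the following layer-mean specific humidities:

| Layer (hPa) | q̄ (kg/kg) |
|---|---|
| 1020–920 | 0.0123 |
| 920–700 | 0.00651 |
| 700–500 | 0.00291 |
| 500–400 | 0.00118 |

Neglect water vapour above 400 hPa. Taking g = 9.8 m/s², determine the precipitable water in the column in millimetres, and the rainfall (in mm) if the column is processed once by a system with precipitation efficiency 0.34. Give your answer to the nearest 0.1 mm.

Precipitable water is the column-integrated vapour mass per unit area: PW = (1/g) Σ q̄ Δp, with q in kg/kg and Δp in Pa (1 kg/m² of water = 1 mm).
Layer 1020–920 hPa: Δp = 100 hPa = 10000 Pa, q̄ = 0.0123 kg/kg → 0.0123 × 10000 / 9.8 = 12.55 mm
Layer 920–700 hPa: Δp = 220 hPa = 22000 Pa, q̄ = 0.00651 kg/kg → 0.00651 × 22000 / 9.8 = 14.61 mm
Layer 700–500 hPa: Δp = 200 hPa = 20000 Pa, q̄ = 0.00291 kg/kg → 0.00291 × 20000 / 9.8 = 5.94 mm
Layer 500–400 hPa: Δp = 100 hPa = 10000 Pa, q̄ = 0.00118 kg/kg → 0.00118 × 10000 / 9.8 = 1.20 mm
PW = 12.55 + 14.61 + 5.94 + 1.20 = 34.30 ≈ 34.3 mm.
Rainfall = ε × PW = 0.34 × 34.3 = 11.7 mm.

PW ≈ 34.3 mm; rainfall ≈ 11.7 mm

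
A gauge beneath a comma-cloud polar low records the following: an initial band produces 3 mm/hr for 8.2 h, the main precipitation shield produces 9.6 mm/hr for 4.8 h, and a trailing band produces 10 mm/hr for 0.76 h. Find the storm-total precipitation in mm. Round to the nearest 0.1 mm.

total ≈ 78.3 mm

Total = Σ Rᵢ Δtᵢ = 3 × 8.2 + 9.6 × 4.8 + 10 × 0.76
      = 24.6 + 46.08 + 7.6 = 78.3 mm.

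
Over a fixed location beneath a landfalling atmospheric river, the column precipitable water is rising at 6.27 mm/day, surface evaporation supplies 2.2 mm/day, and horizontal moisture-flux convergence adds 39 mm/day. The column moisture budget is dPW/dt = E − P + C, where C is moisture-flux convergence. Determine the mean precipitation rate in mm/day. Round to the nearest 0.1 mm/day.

P ≈ 34.9 mm/day

dPW/dt = +6.27 mm/day.
P = E + C − dPW/dt = 2.2 + (39) − (+6.27) = 34.9 mm/day.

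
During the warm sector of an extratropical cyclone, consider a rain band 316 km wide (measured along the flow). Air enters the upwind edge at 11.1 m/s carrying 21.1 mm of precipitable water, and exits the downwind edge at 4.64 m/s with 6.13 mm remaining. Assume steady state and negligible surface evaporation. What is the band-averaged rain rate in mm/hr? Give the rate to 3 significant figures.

R ≈ 2.34 mm/hr

Column moisture flux per unit crosswind length is F = V × PW.
Inflow: F_in = 11.1 × 21.1 = 234.21 mm·m/s
Outflow: F_out = 4.64 × 6.13 = 28.4432 mm·m/s
Steady-state rate R = (F_in − F_out)/L = (234.21 − 28.4432) / 316000 m = 6.512e-04 mm/s.
R = 6.512e-04 × 3600 = 2.34 mm/hr.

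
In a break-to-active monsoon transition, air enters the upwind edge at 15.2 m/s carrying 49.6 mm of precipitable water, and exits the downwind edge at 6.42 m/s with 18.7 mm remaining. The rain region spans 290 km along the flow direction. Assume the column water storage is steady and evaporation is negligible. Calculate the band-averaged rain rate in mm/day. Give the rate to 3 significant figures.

R ≈ 189 mm/day

Column moisture flux per unit crosswind length is F = V × PW.
Inflow: F_in = 15.2 × 49.6 = 753.92 mm·m/s
Outflow: F_out = 6.42 × 18.7 = 120.054 mm·m/s
Steady-state rate R = (F_in − F_out)/L = (753.92 − 120.054) / 290000 m = 2.186e-03 mm/s.
R = 2.186e-03 × 3600 × 24 = 189 mm/day.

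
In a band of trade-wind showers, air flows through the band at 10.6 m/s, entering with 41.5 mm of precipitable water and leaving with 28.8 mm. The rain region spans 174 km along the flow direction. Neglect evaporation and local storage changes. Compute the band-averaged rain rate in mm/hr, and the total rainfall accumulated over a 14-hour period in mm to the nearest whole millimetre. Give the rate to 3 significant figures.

R ≈ 2.79 mm/hr; total ≈ 39 mm

Column moisture flux per unit crosswind length is F = V × PW.
Inflow: F_in = 10.6 × 41.5 = 439.9 mm·m/s
Outflow: F_out = 10.6 × 28.8 = 305.28 mm·m/s
Steady-state rate R = (F_in − F_out)/L = (439.9 − 305.28) / 174000 m = 7.737e-04 mm/s.
R = 7.737e-04 × 3600 = 2.79 mm/hr.
Over 14 h: total = 2.79 × 14 = 39.06 ≈ 39 mm.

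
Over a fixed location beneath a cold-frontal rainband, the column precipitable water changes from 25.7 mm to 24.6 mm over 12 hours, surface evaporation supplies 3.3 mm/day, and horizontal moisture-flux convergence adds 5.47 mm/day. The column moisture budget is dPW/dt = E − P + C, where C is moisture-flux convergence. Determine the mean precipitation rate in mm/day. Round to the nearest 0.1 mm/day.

dPW/dt = (24.6 − 25.7) mm / (12/24 day) = -2.200 mm/day.
P = E + C − dPW/dt = 3.3 + (5.47) − (-2.200) = 11.0 mm/day.

P ≈ 11.0 mm/day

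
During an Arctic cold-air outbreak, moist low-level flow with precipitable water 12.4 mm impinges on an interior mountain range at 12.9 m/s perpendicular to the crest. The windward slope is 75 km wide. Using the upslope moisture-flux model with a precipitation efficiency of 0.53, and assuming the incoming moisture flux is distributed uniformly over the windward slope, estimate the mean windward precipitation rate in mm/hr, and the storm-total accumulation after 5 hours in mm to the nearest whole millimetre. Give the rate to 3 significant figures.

R ≈ 4.07 mm/hr; total ≈ 20 mm

Incoming column moisture flux per unit ridge length: F = V × PW = 12.9 × 12.4 = 159.96 mm·m/s.
Spread over the 75 km slope with efficiency ε = 0.53: R = ε·F/W = 0.53 × 159.96 / 75000 m = 1.130e-03 mm/s.
R = 1.130e-03 × 3600 = 4.07 mm/hr.
Over 5 h: total = 4.07 × 5 = 20.35 ≈ 20 mm.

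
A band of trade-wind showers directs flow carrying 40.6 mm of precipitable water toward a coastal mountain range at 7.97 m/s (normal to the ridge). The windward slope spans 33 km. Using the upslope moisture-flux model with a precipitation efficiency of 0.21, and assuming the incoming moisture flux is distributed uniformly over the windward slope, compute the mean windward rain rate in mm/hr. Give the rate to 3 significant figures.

R ≈ 7.41 mm/hr

Incoming column moisture flux per unit ridge length: F = V × PW = 7.97 × 40.6 = 323.582 mm·m/s.
Spread over the 33 km slope with efficiency ε = 0.21: R = ε·F/W = 0.21 × 323.582 / 33000 m = 2.059e-03 mm/s.
R = 2.059e-03 × 3600 = 7.41 mm/hr.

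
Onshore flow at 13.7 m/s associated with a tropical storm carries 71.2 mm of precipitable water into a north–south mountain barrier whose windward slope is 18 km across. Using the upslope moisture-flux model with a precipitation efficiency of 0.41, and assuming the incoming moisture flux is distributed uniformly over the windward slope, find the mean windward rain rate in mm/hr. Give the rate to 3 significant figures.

Incoming column moisture flux per unit ridge length: F = V × PW = 13.7 × 71.2 = 975.44 mm·m/s.
Spread over the 18 km slope with efficiency ε = 0.41: R = ε·F/W = 0.41 × 975.44 / 18000 m = 2.222e-02 mm/s.
R = 2.222e-02 × 3600 = 80.0 mm/hr.

R ≈ 80.0 mm/hr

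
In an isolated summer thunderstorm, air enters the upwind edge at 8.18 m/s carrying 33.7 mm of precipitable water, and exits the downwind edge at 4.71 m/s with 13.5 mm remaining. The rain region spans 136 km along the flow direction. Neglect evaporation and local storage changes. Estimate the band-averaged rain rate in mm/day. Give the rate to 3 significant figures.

R ≈ 135 mm/day

Column moisture flux per unit crosswind length is F = V × PW.
Inflow: F_in = 8.18 × 33.7 = 275.666 mm·m/s
Outflow: F_out = 4.71 × 13.5 = 63.585 mm·m/s
Steady-state rate R = (F_in − F_out)/L = (275.666 − 63.585) / 136000 m = 1.559e-03 mm/s.
R = 1.559e-03 × 3600 × 24 = 135 mm/day.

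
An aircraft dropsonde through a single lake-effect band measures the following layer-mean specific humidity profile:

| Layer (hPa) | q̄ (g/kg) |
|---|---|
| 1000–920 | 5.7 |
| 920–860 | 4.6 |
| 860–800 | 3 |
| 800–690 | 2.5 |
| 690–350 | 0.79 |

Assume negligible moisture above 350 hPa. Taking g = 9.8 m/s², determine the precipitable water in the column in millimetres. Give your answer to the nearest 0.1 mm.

Precipitable water is the column-integrated vapour mass per unit area: PW = (1/g) Σ q̄ Δp, with q in kg/kg and Δp in Pa (1 kg/m² of water = 1 mm).
Layer 1000–920 hPa: Δp = 80 hPa = 8000 Pa, q̄ = 0.0057 kg/kg → 0.0057 × 8000 / 9.8 = 4.65 mm
Layer 920–860 hPa: Δp = 60 hPa = 6000 Pa, q̄ = 0.0046 kg/kg → 0.0046 × 6000 / 9.8 = 2.82 mm
Layer 860–800 hPa: Δp = 60 hPa = 6000 Pa, q̄ = 0.003 kg/kg → 0.003 × 6000 / 9.8 = 1.84 mm
Layer 800–690 hPa: Δp = 110 hPa = 11000 Pa, q̄ = 0.0025 kg/kg → 0.0025 × 11000 / 9.8 = 2.81 mm
Layer 690–350 hPa: Δp = 340 hPa = 34000 Pa, q̄ = 0.00079 kg/kg → 0.00079 × 34000 / 9.8 = 2.74 mm
PW = 4.65 + 2.82 + 1.84 + 2.81 + 2.74 = 14.86 ≈ 14.9 mm.

PW ≈ 14.9 mm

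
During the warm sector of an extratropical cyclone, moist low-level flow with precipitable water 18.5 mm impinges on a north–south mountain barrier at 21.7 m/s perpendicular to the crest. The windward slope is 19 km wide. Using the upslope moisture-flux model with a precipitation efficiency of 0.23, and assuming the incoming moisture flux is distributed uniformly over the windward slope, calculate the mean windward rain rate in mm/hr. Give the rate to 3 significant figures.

R ≈ 17.5 mm/hr

Incoming column moisture flux per unit ridge length: F = V × PW = 21.7 × 18.5 = 401.45 mm·m/s.
Spread over the 19 km slope with efficiency ε = 0.23: R = ε·F/W = 0.23 × 401.45 / 19000 m = 4.860e-03 mm/s.
R = 4.860e-03 × 3600 = 17.5 mm/hr.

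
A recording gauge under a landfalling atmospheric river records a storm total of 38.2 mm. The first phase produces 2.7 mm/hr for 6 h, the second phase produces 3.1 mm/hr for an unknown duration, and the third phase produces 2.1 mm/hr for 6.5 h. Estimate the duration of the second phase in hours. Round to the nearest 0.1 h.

duration ≈ 2.7 h

Known phases: 2.7 × 6 + 2.1 × 6.5 = 16.2 + 13.65 = 29.85 mm.
Remaining depth = 38.2 − 29.85 = 8.35 mm.
Duration = 8.35 / 3.1 = 2.7 h.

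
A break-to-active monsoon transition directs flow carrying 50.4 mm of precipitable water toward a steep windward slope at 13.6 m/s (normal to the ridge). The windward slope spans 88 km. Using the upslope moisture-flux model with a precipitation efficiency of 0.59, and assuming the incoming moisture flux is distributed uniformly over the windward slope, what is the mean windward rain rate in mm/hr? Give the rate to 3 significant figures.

Incoming column moisture flux per unit ridge length: F = V × PW = 13.6 × 50.4 = 685.44 mm·m/s.
Spread over the 88 km slope with efficiency ε = 0.59: R = ε·F/W = 0.59 × 685.44 / 88000 m = 4.596e-03 mm/s.
R = 4.596e-03 × 3600 = 16.5 mm/hr.

R ≈ 16.5 mm/hr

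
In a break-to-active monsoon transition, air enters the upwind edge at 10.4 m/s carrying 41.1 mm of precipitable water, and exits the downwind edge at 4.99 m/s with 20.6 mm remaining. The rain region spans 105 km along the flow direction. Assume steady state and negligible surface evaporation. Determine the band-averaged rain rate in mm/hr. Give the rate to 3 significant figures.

Column moisture flux per unit crosswind length is F = V × PW.
Inflow: F_in = 10.4 × 41.1 = 427.44 mm·m/s
Outflow: F_out = 4.99 × 20.6 = 102.794 mm·m/s
Steady-state rate R = (F_in − F_out)/L = (427.44 − 102.794) / 105000 m = 3.092e-03 mm/s.
R = 3.092e-03 × 3600 = 11.1 mm/hr.

R ≈ 11.1 mm/hr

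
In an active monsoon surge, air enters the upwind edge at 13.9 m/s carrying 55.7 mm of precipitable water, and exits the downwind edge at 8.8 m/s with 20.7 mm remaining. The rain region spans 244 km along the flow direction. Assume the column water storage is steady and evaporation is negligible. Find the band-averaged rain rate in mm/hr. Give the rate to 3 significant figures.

R ≈ 8.74 mm/hr

Column moisture flux per unit crosswind length is F = V × PW.
Inflow: F_in = 13.9 × 55.7 = 774.23 mm·m/s
Outflow: F_out = 8.8 × 20.7 = 182.16 mm·m/s
Steady-state rate R = (F_in − F_out)/L = (774.23 − 182.16) / 244000 m = 2.427e-03 mm/s.
R = 2.427e-03 × 3600 = 8.74 mm/hr.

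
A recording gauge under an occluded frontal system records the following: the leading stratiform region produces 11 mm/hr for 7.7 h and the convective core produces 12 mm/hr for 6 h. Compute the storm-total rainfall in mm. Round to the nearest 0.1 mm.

Total = Σ Rᵢ Δtᵢ = 11 × 7.7 + 12 × 6
      = 84.7 + 72 = 156.7 mm.

total ≈ 156.7 mm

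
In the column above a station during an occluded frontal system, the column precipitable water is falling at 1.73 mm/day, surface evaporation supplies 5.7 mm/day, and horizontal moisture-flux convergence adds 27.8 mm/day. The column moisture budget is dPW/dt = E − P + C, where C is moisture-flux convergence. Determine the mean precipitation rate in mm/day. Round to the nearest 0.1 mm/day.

P ≈ 35.2 mm/day

dPW/dt = -1.73 mm/day.
P = E + C − dPW/dt = 5.7 + (27.8) − (-1.73) = 35.2 mm/day.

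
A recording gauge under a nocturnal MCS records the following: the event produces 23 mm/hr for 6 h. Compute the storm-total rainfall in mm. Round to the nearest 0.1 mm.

total ≈ 138.0 mm

Total = Σ Rᵢ Δtᵢ = 23 × 6
      = 138 = 138.0 mm.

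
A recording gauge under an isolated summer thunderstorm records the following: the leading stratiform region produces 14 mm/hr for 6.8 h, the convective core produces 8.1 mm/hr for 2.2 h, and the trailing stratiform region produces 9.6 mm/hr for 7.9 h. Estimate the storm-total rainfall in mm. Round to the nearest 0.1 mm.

total ≈ 188.9 mm

Total = Σ Rᵢ Δtᵢ = 14 × 6.8 + 8.1 × 2.2 + 9.6 × 7.9
      = 95.2 + 17.82 + 75.84 = 188.9 mm.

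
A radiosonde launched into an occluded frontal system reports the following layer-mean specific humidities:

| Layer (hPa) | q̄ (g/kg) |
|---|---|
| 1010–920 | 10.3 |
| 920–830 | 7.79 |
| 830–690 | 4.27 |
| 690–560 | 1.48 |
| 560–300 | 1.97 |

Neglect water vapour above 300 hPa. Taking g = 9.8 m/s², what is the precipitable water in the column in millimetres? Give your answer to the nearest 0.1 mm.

PW ≈ 29.9 mm

Precipitable water is the column-integrated vapour mass per unit area: PW = (1/g) Σ q̄ Δp, with q in kg/kg and Δp in Pa (1 kg/m² of water = 1 mm).
Layer 1010–920 hPa: Δp = 90 hPa = 9000 Pa, q̄ = 0.0103 kg/kg → 0.0103 × 9000 / 9.8 = 9.46 mm
Layer 920–830 hPa: Δp = 90 hPa = 9000 Pa, q̄ = 0.00779 kg/kg → 0.00779 × 9000 / 9.8 = 7.15 mm
Layer 830–690 hPa: Δp = 140 hPa = 14000 Pa, q̄ = 0.00427 kg/kg → 0.00427 × 14000 / 9.8 = 6.10 mm
Layer 690–560 hPa: Δp = 130 hPa = 13000 Pa, q̄ = 0.00148 kg/kg → 0.00148 × 13000 / 9.8 = 1.96 mm
Layer 560–300 hPa: Δp = 260 hPa = 26000 Pa, q̄ = 0.00197 kg/kg → 0.00197 × 26000 / 9.8 = 5.23 mm
PW = 9.46 + 7.15 + 6.10 + 1.96 + 5.23 = 29.90 ≈ 29.9 mm.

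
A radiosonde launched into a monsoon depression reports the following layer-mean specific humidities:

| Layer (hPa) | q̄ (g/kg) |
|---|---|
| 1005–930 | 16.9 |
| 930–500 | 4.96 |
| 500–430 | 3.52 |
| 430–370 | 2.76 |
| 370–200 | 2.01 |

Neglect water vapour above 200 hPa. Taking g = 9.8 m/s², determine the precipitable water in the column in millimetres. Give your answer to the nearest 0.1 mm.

Precipitable water is the column-integrated vapour mass per unit area: PW = (1/g) Σ q̄ Δp, with q in kg/kg and Δp in Pa (1 kg/m² of water = 1 mm).
Layer 1005–930 hPa: Δp = 75 hPa = 7500 Pa, q̄ = 0.0169 kg/kg → 0.0169 × 7500 / 9.8 = 12.93 mm
Layer 930–500 hPa: Δp = 430 hPa = 43000 Pa, q̄ = 0.00496 kg/kg → 0.00496 × 43000 / 9.8 = 21.76 mm
Layer 500–430 hPa: Δp = 70 hPa = 7000 Pa, q̄ = 0.00352 kg/kg → 0.00352 × 7000 / 9.8 = 2.51 mm
Layer 430–370 hPa: Δp = 60 hPa = 6000 Pa, q̄ = 0.00276 kg/kg → 0.00276 × 6000 / 9.8 = 1.69 mm
Layer 370–200 hPa: Δp = 170 hPa = 17000 Pa, q̄ = 0.00201 kg/kg → 0.00201 × 17000 / 9.8 = 3.49 mm
PW = 12.93 + 21.76 + 2.51 + 1.69 + 3.49 = 42.38 ≈ 42.4 mm.

PW ≈ 42.4 mm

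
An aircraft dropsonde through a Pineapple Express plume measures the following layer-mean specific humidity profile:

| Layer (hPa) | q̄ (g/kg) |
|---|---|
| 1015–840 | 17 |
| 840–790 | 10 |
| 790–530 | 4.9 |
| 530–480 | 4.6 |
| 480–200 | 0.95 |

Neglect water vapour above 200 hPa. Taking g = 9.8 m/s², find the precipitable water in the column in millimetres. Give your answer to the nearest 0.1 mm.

PW ≈ 53.5 mm

Precipitable water is the column-integrated vapour mass per unit area: PW = (1/g) Σ q̄ Δp, with q in kg/kg and Δp in Pa (1 kg/m² of water = 1 mm).
Layer 1015–840 hPa: Δp = 175 hPa = 17500 Pa, q̄ = 0.017 kg/kg → 0.017 × 17500 / 9.8 = 30.36 mm
Layer 840–790 hPa: Δp = 50 hPa = 5000 Pa, q̄ = 0.01 kg/kg → 0.01 × 5000 / 9.8 = 5.10 mm
Layer 790–530 hPa: Δp = 260 hPa = 26000 Pa, q̄ = 0.0049 kg/kg → 0.0049 × 26000 / 9.8 = 13.00 mm
Layer 530–480 hPa: Δp = 50 hPa = 5000 Pa, q̄ = 0.0046 kg/kg → 0.0046 × 5000 / 9.8 = 2.35 mm
Layer 480–200 hPa: Δp = 280 hPa = 28000 Pa, q̄ = 0.00095 kg/kg → 0.00095 × 28000 / 9.8 = 2.71 mm
PW = 30.36 + 5.10 + 13.00 + 2.35 + 2.71 = 53.52 ≈ 53.5 mm.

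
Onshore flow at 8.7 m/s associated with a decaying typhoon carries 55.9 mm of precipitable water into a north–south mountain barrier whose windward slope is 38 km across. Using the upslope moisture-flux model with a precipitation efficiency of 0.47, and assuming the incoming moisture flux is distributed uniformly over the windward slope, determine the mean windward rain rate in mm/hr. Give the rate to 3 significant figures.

R ≈ 21.7 mm/hr

Incoming column moisture flux per unit ridge length: F = V × PW = 8.7 × 55.9 = 486.33 mm·m/s.
Spread over the 38 km slope with efficiency ε = 0.47: R = ε·F/W = 0.47 × 486.33 / 38000 m = 6.015e-03 mm/s.
R = 6.015e-03 × 3600 = 21.7 mm/hr.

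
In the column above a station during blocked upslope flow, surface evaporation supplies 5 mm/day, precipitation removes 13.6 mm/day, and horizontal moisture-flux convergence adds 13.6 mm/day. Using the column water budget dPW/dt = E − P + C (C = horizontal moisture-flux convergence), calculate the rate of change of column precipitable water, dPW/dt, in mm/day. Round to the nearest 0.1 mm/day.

dPW/dt ≈ 5.0 mm/day

dPW/dt = E − P + C = 5 − 13.6 + (13.6) = 5.0 mm/day.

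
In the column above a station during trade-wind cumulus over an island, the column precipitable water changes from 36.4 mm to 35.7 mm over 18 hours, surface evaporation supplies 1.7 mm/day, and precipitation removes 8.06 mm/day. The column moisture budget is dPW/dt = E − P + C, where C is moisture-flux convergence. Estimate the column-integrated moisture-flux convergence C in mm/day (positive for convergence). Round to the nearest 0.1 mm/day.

C ≈ 5.4 mm/day

dPW/dt = (35.7 − 36.4) mm / (18/24 day) = -0.933 mm/day.
C = dPW/dt − E + P = (-0.933) − 1.7 + 8.06 = 5.4 mm/day.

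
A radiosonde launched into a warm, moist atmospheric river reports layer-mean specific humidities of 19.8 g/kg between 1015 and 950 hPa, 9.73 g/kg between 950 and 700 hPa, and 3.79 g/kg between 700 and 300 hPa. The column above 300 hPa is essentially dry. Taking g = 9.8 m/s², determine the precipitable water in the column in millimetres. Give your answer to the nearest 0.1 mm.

PW ≈ 53.4 mm

Precipitable water is the column-integrated vapour mass per unit area: PW = (1/g) Σ q̄ Δp, with q in kg/kg and Δp in Pa (1 kg/m² of water = 1 mm).
Layer 1015–950 hPa: Δp = 65 hPa = 6500 Pa, q̄ = 0.0198 kg/kg → 0.0198 × 6500 / 9.8 = 13.13 mm
Layer 950–700 hPa: Δp = 250 hPa = 25000 Pa, q̄ = 0.00973 kg/kg → 0.00973 × 25000 / 9.8 = 24.82 mm
Layer 700–300 hPa: Δp = 400 hPa = 40000 Pa, q̄ = 0.00379 kg/kg → 0.00379 × 40000 / 9.8 = 15.47 mm
PW = 13.13 + 24.82 + 15.47 = 53.42 ≈ 53.4 mm.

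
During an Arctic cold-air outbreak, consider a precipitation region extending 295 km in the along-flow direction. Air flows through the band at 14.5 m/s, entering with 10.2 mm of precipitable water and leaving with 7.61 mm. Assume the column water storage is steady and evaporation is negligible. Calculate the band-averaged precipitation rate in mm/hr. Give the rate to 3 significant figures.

Column moisture flux per unit crosswind length is F = V × PW.
Inflow: F_in = 14.5 × 10.2 = 147.9 mm·m/s
Outflow: F_out = 14.5 × 7.61 = 110.345 mm·m/s
Steady-state rate R = (F_in − F_out)/L = (147.9 − 110.345) / 295000 m = 1.273e-04 mm/s.
R = 1.273e-04 × 3600 = 0.458 mm/hr.

R ≈ 0.458 mm/hr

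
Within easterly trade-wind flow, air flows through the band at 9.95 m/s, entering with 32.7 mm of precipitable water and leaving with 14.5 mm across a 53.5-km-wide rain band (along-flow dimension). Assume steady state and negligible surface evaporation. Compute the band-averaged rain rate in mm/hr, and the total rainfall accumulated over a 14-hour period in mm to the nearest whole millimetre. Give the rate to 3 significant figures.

R ≈ 12.2 mm/hr; total ≈ 171 mm

Column moisture flux per unit crosswind length is F = V × PW.
Inflow: F_in = 9.95 × 32.7 = 325.365 mm·m/s
Outflow: F_out = 9.95 × 14.5 = 144.275 mm·m/s
Steady-state rate R = (F_in − F_out)/L = (325.365 − 144.275) / 53500 m = 3.385e-03 mm/s.
R = 3.385e-03 × 3600 = 12.2 mm/hr.
Over 14 h: total = 12.2 × 14 = 170.8 ≈ 171 mm.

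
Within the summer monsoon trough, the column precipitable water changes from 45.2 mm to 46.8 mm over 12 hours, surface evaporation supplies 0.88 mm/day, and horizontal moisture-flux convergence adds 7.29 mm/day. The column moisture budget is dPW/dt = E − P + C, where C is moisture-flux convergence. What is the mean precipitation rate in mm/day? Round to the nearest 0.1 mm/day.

P ≈ 5.0 mm/day

dPW/dt = (46.8 − 45.2) mm / (12/24 day) = +3.200 mm/day.
P = E + C − dPW/dt = 0.88 + (7.29) − (+3.200) = 5.0 mm/day.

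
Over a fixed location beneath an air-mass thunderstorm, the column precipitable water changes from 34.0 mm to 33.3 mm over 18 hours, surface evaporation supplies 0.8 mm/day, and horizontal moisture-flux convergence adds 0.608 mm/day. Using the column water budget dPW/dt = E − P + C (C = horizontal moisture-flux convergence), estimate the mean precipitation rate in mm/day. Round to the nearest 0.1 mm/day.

P ≈ 2.3 mm/day

dPW/dt = (33.3 − 34.0) mm / (18/24 day) = -0.933 mm/day.
P = E + C − dPW/dt = 0.8 + (0.608) − (-0.933) = 2.3 mm/day.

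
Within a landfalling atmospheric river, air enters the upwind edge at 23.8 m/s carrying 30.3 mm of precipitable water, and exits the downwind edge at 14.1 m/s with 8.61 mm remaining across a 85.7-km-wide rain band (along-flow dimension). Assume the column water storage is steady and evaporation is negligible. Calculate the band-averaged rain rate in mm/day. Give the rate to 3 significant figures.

Column moisture flux per unit crosswind length is F = V × PW.
Inflow: F_in = 23.8 × 30.3 = 721.14 mm·m/s
Outflow: F_out = 14.1 × 8.61 = 121.401 mm·m/s
Steady-state rate R = (F_in − F_out)/L = (721.14 − 121.401) / 85700 m = 6.998e-03 mm/s.
R = 6.998e-03 × 3600 × 24 = 605 mm/day.

R ≈ 605 mm/day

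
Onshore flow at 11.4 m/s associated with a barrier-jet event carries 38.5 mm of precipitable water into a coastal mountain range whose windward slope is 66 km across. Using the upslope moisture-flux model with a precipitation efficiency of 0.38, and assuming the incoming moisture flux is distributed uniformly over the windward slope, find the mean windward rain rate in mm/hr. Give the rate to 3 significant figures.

R ≈ 9.10 mm/hr

Incoming column moisture flux per unit ridge length: F = V × PW = 11.4 × 38.5 = 438.9 mm·m/s.
Spread over the 66 km slope with efficiency ε = 0.38: R = ε·F/W = 0.38 × 438.9 / 66000 m = 2.527e-03 mm/s.
R = 2.527e-03 × 3600 = 9.10 mm/hr.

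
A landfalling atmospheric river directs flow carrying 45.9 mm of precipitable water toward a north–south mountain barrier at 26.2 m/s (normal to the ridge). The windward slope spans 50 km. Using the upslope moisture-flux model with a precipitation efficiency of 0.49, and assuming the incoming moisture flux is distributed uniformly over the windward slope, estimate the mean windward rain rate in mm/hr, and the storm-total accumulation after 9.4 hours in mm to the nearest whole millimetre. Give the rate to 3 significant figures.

R ≈ 42.4 mm/hr; total ≈ 399 mm

Incoming column moisture flux per unit ridge length: F = V × PW = 26.2 × 45.9 = 1202.58 mm·m/s.
Spread over the 50 km slope with efficiency ε = 0.49: R = ε·F/W = 0.49 × 1202.58 / 50000 m = 1.179e-02 mm/s.
R = 1.179e-02 × 3600 = 42.4 mm/hr.
Over 9.4 h: total = 42.4 × 9.4 = 398.56 ≈ 399 mm.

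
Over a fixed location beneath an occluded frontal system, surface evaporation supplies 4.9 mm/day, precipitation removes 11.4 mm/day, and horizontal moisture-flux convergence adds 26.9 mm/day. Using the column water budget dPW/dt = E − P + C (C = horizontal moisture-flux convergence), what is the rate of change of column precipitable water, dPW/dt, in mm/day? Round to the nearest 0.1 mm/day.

dPW/dt ≈ 20.4 mm/day

dPW/dt = E − P + C = 4.9 − 11.4 + (26.9) = 20.4 mm/day.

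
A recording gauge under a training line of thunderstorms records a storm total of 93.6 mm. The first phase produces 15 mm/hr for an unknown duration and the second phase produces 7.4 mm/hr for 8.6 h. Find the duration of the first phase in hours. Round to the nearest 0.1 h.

duration ≈ 2.0 h

Known phases: 7.4 × 8.6 = 63.64 mm.
Remaining depth = 93.6 − 63.64 = 29.96 mm.
Duration = 29.96 / 15 = 2.0 h.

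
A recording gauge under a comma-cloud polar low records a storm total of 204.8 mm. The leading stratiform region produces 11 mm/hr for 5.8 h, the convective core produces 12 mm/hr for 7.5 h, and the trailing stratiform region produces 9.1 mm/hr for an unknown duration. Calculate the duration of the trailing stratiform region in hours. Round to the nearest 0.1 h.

duration ≈ 5.6 h

Known phases: 11 × 5.8 + 12 × 7.5 = 63.8 + 90 = 153.8 mm.
Remaining depth = 204.8 − 153.8 = 51 mm.
Duration = 51 / 9.1 = 5.6 h.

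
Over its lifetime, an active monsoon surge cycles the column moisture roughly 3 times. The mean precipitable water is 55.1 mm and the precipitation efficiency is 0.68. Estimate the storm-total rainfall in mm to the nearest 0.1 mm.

rainfall ≈ 112.4 mm

Each cycle deposits ε × PW = 0.68 × 55.1 = 37.468 mm.
Over 3 cycles: 3 × 37.468 = 112.4 mm.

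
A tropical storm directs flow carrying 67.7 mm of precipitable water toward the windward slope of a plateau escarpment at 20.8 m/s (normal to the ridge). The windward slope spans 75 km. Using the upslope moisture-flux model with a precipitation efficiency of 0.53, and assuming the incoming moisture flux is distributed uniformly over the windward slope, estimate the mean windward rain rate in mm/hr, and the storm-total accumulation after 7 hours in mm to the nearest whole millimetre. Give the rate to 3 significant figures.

R ≈ 35.8 mm/hr; total ≈ 251 mm

Incoming column moisture flux per unit ridge length: F = V × PW = 20.8 × 67.7 = 1408.16 mm·m/s.
Spread over the 75 km slope with efficiency ε = 0.53: R = ε·F/W = 0.53 × 1408.16 / 75000 m = 9.951e-03 mm/s.
R = 9.951e-03 × 3600 = 35.8 mm/hr.
Over 7 h: total = 35.8 × 7 = 250.6 ≈ 251 mm.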